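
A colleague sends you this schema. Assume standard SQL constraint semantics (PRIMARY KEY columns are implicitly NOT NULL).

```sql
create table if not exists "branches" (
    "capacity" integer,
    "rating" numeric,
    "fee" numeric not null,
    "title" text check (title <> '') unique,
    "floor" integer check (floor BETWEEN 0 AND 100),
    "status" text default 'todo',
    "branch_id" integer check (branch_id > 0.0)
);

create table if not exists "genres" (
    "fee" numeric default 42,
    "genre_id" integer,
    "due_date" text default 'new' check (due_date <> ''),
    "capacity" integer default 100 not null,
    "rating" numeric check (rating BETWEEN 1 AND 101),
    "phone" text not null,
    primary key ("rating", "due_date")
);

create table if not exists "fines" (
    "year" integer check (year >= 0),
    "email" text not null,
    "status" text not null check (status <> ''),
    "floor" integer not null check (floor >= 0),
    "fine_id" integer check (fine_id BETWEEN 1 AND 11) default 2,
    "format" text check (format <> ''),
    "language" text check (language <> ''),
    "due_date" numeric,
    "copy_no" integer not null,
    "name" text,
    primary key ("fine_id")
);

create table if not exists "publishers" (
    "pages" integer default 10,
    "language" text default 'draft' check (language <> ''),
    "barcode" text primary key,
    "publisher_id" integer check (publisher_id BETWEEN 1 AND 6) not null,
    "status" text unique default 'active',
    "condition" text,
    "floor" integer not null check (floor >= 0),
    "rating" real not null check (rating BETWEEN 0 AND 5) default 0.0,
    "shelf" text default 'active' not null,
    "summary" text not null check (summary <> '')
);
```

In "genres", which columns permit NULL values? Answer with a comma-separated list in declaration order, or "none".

- fee: DEFAULT only fills an omitted column; an explicit NULL is still allowed → nullable.
- genre_id: no NOT NULL constraint applies → nullable.
- due_date: part of the PRIMARY KEY, which implies NOT NULL → not nullable.
- capacity: declared NOT NULL → not nullable.
- rating: part of the PRIMARY KEY, which implies NOT NULL → not nullable.
- phone: declared NOT NULL → not nullable.

fee, genre_id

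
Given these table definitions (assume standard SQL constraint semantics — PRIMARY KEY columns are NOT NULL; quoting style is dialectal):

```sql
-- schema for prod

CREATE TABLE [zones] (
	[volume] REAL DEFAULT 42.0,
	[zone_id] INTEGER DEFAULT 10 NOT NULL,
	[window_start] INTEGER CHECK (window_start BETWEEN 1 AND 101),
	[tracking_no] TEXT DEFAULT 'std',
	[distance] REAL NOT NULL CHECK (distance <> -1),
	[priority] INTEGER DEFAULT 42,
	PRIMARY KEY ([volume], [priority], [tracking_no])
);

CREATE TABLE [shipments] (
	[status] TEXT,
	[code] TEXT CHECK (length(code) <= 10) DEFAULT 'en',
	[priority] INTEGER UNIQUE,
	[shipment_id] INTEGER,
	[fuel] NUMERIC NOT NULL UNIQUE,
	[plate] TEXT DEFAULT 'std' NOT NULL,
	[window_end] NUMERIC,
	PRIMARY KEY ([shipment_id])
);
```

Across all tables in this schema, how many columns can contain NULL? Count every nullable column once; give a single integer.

5

zones: 1 nullable (window_start — PK (volume, priority, tracking_no) and explicit NOT NULL columns excluded).
shipments: 4 nullable (status, code, priority, window_end — PK (shipment_id) and explicit NOT NULL columns excluded).
Total: 1 + 4 = 5.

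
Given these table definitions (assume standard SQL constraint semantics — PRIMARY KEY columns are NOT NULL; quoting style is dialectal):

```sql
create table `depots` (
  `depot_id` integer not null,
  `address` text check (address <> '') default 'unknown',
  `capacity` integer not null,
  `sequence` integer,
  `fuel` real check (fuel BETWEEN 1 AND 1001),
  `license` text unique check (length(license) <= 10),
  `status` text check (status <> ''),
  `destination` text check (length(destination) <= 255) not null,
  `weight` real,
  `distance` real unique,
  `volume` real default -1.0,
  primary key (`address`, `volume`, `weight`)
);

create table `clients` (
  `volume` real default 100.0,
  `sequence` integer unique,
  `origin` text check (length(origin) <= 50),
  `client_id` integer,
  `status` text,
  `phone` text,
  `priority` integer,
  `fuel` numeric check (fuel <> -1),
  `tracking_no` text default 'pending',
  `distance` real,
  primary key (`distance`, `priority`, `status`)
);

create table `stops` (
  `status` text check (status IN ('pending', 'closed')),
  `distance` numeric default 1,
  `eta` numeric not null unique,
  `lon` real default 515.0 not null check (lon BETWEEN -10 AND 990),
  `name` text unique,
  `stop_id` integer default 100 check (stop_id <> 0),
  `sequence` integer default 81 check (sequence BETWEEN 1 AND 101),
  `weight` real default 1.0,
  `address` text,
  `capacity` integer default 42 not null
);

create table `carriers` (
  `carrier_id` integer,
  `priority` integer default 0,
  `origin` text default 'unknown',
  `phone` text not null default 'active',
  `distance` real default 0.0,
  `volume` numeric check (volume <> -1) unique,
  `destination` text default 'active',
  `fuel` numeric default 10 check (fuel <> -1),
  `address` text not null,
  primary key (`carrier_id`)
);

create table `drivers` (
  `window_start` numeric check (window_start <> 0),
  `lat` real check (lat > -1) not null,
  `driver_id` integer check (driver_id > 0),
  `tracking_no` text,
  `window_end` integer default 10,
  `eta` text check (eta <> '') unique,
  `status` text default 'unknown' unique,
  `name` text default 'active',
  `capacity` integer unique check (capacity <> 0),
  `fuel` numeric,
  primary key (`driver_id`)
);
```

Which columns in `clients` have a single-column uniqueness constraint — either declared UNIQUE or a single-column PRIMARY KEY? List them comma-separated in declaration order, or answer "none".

sequence

- volume: no UNIQUE or single-column PK constraint.
- sequence: declared UNIQUE → unique.
- origin: no UNIQUE or single-column PK constraint.
- client_id: no UNIQUE or single-column PK constraint.
- status: part of a composite PRIMARY KEY — only the tuple is unique, not this column on its own.
- phone: no UNIQUE or single-column PK constraint.
- priority: part of a composite PRIMARY KEY — only the tuple is unique, not this column on its own.
- fuel: no UNIQUE or single-column PK constraint.
- tracking_no: no UNIQUE or single-column PK constraint.
- distance: part of a composite PRIMARY KEY — only the tuple is unique, not this column on its own.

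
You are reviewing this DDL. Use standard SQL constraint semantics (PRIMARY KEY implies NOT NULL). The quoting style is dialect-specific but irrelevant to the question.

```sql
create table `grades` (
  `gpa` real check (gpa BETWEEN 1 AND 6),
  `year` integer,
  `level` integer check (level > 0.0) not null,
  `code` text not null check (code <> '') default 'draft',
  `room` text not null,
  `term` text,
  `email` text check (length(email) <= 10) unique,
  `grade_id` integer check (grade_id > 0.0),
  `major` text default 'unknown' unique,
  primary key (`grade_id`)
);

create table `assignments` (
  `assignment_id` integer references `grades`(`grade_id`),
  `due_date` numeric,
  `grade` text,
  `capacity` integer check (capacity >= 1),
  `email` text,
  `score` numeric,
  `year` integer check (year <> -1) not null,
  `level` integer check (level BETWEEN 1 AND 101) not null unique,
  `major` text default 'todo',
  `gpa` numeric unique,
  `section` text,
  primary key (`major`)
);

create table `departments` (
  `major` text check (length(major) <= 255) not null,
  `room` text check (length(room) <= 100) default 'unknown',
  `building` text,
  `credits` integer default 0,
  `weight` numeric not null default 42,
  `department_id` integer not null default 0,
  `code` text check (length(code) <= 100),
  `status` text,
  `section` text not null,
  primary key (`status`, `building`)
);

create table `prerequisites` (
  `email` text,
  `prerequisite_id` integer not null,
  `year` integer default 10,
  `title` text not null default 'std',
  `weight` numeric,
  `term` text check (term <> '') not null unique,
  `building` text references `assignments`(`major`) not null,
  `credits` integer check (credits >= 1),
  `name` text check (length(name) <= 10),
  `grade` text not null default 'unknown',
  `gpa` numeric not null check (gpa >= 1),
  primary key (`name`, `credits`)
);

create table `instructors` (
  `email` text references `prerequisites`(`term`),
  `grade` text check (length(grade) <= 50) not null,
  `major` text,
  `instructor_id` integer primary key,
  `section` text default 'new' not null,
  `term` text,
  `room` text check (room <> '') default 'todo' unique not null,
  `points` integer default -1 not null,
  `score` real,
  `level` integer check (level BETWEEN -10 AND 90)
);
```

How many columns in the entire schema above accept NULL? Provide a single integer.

grades: 5 nullable (gpa, year, term, email, major — PK (grade_id) and explicit NOT NULL columns excluded).
assignments: 8 nullable (assignment_id, due_date, grade, capacity, email, score, gpa, section — PK (major) and explicit NOT NULL columns excluded).
departments: 3 nullable (room, credits, code — PK (status, building) and explicit NOT NULL columns excluded).
prerequisites: 3 nullable (email, year, weight — PK (name, credits) and explicit NOT NULL columns excluded).
instructors: 5 nullable (email, major, term, score, level — PK (instructor_id) and explicit NOT NULL columns excluded).
Total: 5 + 8 + 3 + 3 + 5 = 24.

24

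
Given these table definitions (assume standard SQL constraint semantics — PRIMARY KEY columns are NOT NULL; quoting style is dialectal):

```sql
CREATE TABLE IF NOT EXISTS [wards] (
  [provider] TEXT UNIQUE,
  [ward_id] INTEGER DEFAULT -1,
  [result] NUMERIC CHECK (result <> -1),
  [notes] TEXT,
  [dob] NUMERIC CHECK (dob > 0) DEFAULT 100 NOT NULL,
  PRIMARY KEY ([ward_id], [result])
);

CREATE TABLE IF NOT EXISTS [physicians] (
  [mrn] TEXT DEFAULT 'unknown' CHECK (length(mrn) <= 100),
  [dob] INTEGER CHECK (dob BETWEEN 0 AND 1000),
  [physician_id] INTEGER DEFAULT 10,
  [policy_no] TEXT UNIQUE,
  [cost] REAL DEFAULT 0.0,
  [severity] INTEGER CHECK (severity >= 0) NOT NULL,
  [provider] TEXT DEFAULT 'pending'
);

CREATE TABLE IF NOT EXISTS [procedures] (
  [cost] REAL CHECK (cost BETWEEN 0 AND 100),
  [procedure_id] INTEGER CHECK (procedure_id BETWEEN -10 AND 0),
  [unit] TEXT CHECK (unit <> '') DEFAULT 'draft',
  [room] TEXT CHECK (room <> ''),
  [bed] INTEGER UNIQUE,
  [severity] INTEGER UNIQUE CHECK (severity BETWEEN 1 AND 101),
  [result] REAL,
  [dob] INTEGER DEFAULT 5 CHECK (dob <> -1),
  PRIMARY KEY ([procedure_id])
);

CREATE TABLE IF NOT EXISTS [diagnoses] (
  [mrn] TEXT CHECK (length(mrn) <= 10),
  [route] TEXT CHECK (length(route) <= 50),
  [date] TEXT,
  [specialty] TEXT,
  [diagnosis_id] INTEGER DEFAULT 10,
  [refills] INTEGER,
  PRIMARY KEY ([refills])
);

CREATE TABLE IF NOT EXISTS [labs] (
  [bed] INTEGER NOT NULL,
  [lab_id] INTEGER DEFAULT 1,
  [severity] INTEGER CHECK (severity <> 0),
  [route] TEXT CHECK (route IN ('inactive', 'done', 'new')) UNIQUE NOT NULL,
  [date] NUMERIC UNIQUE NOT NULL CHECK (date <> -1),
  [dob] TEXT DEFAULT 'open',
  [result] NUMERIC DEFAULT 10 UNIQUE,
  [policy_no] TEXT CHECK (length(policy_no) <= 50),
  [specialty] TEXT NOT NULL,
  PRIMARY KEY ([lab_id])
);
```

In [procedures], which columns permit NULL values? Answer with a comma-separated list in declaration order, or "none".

cost, unit, room, bed, severity, result, dob

- cost: CHECK does not forbid NULL (a CHECK constraint passes when its expression is NULL) → nullable.
- procedure_id: part of the PRIMARY KEY, which implies NOT NULL → not nullable.
- unit: CHECK does not forbid NULL (a CHECK constraint passes when its expression is NULL) → nullable.
- room: CHECK does not forbid NULL (a CHECK constraint passes when its expression is NULL) → nullable.
- bed: UNIQUE does not imply NOT NULL → nullable.
- severity: CHECK does not forbid NULL (a CHECK constraint passes when its expression is NULL) → nullable.
- result: no NOT NULL constraint applies → nullable.
- dob: CHECK does not forbid NULL (a CHECK constraint passes when its expression is NULL) → nullable.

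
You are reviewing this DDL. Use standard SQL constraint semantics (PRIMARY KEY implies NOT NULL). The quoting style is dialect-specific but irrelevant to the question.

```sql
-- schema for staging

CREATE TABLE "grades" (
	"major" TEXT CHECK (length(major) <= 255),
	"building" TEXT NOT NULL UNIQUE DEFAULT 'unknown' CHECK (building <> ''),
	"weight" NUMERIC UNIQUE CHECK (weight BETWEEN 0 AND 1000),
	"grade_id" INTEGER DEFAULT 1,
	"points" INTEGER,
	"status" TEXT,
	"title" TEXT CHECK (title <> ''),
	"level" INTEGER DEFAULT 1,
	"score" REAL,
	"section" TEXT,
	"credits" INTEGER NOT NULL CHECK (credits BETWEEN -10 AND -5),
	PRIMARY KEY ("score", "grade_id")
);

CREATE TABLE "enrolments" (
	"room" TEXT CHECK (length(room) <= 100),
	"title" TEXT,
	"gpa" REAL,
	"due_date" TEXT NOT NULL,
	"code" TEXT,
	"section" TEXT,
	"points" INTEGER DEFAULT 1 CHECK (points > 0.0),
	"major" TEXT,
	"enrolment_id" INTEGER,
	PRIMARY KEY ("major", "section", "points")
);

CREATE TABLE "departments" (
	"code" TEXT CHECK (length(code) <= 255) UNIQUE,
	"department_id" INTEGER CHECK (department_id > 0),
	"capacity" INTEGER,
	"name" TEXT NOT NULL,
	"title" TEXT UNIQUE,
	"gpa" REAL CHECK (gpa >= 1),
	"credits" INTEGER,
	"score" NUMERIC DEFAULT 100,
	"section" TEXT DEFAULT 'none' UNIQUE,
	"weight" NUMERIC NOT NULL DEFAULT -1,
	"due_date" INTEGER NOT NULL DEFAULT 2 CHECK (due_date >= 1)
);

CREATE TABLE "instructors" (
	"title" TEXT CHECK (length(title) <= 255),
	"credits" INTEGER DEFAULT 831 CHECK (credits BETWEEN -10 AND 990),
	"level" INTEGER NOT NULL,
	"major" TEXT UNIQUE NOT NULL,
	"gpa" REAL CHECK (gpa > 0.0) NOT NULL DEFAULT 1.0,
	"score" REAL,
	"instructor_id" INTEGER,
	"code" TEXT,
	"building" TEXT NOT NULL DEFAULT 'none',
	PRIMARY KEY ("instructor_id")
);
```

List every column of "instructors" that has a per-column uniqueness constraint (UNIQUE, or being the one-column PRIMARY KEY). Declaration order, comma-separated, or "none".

- title: no UNIQUE or single-column PK constraint.
- credits: no UNIQUE or single-column PK constraint.
- level: no UNIQUE or single-column PK constraint.
- major: declared UNIQUE → unique.
- gpa: no UNIQUE or single-column PK constraint.
- score: no UNIQUE or single-column PK constraint.
- instructor_id: single-column PRIMARY KEY → unique.
- code: no UNIQUE or single-column PK constraint.
- building: no UNIQUE or single-column PK constraint.

major, instructor_id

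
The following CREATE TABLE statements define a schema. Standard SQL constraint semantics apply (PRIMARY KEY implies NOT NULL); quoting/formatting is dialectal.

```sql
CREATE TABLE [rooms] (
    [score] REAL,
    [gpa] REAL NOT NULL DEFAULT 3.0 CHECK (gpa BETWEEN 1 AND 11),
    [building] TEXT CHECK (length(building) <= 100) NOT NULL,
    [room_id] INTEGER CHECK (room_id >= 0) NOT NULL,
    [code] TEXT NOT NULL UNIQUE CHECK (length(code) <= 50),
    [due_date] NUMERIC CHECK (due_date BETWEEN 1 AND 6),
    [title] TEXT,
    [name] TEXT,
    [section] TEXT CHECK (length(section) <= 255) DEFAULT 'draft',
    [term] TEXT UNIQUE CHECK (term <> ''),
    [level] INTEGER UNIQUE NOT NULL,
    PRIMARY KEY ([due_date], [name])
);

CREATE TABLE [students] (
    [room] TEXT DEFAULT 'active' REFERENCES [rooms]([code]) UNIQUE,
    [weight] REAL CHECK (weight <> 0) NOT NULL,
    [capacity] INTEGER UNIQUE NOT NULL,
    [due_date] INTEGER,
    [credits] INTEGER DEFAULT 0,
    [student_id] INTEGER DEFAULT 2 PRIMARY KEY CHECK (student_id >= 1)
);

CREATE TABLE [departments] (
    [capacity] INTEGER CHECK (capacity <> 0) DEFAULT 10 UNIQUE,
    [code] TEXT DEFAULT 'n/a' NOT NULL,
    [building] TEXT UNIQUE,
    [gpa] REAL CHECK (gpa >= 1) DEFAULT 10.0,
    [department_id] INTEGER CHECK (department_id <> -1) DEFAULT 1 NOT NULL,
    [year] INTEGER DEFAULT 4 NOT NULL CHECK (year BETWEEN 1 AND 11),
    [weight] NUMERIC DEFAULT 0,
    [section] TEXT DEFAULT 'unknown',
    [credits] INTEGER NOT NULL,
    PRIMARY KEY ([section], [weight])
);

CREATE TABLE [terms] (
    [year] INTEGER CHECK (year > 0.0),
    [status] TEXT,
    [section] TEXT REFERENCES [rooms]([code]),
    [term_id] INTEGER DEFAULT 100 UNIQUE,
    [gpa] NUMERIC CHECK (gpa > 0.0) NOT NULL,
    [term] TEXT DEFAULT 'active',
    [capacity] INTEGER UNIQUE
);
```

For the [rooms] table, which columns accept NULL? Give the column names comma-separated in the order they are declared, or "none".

- score: no NOT NULL constraint applies → nullable.
- gpa: declared NOT NULL → not nullable.
- building: declared NOT NULL → not nullable.
- room_id: declared NOT NULL → not nullable.
- code: declared NOT NULL → not nullable.
- due_date: part of the PRIMARY KEY, which implies NOT NULL → not nullable.
- title: no NOT NULL constraint applies → nullable.
- name: part of the PRIMARY KEY, which implies NOT NULL → not nullable.
- section: CHECK does not forbid NULL (a CHECK constraint passes when its expression is NULL) → nullable.
- term: CHECK does not forbid NULL (a CHECK constraint passes when its expression is NULL) → nullable.
- level: declared NOT NULL → not nullable.

score, title, section, term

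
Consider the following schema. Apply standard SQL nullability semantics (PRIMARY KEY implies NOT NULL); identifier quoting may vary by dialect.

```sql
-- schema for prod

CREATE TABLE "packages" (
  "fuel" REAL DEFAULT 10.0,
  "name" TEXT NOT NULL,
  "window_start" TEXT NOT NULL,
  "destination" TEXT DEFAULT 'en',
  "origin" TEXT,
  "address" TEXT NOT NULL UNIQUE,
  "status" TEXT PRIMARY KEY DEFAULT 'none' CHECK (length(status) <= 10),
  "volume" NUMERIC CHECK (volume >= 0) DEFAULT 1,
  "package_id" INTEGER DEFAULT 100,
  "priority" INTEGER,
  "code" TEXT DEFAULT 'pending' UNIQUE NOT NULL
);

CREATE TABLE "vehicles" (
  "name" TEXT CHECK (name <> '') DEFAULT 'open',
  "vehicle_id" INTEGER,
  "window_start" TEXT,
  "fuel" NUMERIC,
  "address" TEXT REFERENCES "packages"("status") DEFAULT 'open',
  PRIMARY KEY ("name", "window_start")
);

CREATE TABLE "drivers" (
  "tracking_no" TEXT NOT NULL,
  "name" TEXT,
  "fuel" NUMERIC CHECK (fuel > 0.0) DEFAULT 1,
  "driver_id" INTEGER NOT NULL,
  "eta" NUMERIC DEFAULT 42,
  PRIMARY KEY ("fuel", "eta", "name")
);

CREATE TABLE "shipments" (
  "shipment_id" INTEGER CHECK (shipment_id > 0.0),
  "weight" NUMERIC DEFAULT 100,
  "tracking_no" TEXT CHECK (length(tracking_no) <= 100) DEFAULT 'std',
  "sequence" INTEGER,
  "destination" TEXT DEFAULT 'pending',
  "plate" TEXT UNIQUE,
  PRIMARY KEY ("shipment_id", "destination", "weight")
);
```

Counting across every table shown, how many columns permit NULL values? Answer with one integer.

12

packages: 6 nullable (fuel, destination, origin, volume, package_id, priority — PK (status) and explicit NOT NULL columns excluded).
vehicles: 3 nullable (vehicle_id, fuel, address — PK (name, window_start) and explicit NOT NULL columns excluded).
drivers: 0 nullable (none — PK (fuel, eta, name) and explicit NOT NULL columns excluded).
shipments: 3 nullable (tracking_no, sequence, plate — PK (shipment_id, destination, weight) and explicit NOT NULL columns excluded).
Total: 6 + 3 + 0 + 3 = 12.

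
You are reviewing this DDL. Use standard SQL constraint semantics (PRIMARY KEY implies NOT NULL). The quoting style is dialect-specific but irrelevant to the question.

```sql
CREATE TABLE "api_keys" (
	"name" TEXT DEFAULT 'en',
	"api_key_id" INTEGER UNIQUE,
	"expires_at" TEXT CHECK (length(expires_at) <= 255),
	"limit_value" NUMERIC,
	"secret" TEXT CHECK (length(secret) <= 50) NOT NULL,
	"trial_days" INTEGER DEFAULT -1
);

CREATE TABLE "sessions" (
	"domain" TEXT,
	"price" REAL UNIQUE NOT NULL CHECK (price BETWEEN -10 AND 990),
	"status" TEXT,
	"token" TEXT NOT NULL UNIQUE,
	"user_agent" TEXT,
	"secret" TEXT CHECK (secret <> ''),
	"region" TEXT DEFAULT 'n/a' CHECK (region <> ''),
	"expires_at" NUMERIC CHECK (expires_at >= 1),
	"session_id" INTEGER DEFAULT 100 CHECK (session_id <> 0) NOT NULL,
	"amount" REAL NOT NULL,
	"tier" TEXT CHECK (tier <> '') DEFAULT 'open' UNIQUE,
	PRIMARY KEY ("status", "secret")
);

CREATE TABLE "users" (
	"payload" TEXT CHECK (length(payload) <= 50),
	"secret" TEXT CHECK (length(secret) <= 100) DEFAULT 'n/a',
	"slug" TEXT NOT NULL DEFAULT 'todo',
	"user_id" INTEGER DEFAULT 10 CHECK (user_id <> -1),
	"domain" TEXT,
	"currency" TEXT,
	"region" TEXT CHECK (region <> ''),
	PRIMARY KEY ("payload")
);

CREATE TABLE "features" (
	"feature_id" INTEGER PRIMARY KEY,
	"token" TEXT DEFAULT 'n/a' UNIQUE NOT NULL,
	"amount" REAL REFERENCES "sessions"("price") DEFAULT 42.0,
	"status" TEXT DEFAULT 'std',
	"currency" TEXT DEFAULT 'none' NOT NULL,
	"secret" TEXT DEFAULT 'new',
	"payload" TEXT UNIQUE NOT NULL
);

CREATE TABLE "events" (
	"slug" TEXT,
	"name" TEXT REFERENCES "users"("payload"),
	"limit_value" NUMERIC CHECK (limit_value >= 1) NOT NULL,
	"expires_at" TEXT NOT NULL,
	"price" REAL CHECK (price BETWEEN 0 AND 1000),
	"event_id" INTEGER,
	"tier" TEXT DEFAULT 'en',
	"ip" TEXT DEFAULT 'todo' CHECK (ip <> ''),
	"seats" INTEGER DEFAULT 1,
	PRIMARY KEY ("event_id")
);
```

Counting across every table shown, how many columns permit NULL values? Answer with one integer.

api_keys: 5 nullable (name, api_key_id, expires_at, limit_value, trial_days — PK none and explicit NOT NULL columns excluded).
sessions: 5 nullable (domain, user_agent, region, expires_at, tier — PK (status, secret) and explicit NOT NULL columns excluded).
users: 5 nullable (secret, user_id, domain, currency, region — PK (payload) and explicit NOT NULL columns excluded).
features: 3 nullable (amount, status, secret — PK (feature_id) and explicit NOT NULL columns excluded).
events: 6 nullable (slug, name, price, tier, ip, seats — PK (event_id) and explicit NOT NULL columns excluded).
Total: 5 + 5 + 5 + 3 + 6 = 24.

24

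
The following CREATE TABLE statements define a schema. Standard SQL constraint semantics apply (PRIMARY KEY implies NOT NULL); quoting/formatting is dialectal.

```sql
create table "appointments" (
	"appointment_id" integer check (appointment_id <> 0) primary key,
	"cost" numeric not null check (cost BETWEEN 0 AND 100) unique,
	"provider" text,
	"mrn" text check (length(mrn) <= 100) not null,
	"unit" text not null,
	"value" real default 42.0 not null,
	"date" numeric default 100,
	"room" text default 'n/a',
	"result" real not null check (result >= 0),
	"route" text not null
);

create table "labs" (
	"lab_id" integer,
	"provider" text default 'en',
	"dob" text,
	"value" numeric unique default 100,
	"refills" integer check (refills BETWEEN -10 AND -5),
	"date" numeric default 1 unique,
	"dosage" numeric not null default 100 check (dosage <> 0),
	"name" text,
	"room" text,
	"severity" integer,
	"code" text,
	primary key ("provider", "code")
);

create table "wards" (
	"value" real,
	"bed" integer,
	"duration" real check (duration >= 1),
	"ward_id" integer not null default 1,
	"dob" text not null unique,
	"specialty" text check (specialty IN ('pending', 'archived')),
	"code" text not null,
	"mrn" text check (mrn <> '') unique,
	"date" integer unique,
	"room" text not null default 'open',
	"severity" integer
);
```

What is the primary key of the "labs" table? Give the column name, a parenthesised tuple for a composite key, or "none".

A table-level PRIMARY KEY clause names 2 columns: provider, code.
This is a composite key — the combination is unique, not each column individually.

(provider, code)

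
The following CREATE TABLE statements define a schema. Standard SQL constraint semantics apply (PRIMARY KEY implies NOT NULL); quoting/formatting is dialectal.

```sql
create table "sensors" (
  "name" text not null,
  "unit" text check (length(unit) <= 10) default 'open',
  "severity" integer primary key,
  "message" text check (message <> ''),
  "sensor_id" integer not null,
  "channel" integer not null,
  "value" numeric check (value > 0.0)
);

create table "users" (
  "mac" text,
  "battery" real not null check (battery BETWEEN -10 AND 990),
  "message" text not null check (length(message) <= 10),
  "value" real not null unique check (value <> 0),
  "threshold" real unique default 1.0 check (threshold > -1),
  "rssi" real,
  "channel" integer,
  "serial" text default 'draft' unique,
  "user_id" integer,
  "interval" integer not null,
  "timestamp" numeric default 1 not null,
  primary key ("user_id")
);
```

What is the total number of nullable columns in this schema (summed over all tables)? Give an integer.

8

sensors: 3 nullable (unit, message, value — PK (severity) and explicit NOT NULL columns excluded).
users: 5 nullable (mac, threshold, rssi, channel, serial — PK (user_id) and explicit NOT NULL columns excluded).
Total: 3 + 5 = 8.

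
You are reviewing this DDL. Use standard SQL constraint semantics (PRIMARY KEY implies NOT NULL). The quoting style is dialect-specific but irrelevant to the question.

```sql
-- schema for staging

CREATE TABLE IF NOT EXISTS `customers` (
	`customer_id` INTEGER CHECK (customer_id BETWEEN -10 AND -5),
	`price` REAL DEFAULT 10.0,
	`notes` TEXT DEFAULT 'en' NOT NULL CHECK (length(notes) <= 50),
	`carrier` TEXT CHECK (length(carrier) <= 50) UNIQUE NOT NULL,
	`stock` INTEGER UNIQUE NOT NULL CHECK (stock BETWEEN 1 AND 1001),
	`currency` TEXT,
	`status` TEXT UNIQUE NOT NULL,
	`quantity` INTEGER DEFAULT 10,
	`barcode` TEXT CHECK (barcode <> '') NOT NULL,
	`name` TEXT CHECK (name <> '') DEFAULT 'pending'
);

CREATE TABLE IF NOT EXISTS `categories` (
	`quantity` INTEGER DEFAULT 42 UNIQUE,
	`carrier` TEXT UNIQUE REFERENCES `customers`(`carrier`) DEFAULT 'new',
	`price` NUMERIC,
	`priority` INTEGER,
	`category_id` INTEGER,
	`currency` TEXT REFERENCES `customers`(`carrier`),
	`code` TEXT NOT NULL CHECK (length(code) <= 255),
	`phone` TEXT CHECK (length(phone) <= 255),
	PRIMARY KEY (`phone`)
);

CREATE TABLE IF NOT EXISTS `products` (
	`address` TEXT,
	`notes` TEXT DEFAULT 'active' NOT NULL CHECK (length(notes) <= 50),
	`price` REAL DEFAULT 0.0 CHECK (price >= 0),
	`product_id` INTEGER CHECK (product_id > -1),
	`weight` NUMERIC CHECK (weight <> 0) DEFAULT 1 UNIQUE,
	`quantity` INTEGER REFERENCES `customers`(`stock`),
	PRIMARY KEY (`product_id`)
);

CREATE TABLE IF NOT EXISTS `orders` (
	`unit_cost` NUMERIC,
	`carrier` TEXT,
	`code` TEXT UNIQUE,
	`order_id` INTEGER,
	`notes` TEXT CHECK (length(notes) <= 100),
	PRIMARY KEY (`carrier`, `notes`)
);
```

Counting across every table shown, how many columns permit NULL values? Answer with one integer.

customers: 5 nullable (customer_id, price, currency, quantity, name — PK none and explicit NOT NULL columns excluded).
categories: 6 nullable (quantity, carrier, price, priority, category_id, currency — PK (phone) and explicit NOT NULL columns excluded).
products: 4 nullable (address, price, weight, quantity — PK (product_id) and explicit NOT NULL columns excluded).
orders: 3 nullable (unit_cost, code, order_id — PK (carrier, notes) and explicit NOT NULL columns excluded).
Total: 5 + 6 + 4 + 3 = 18.

18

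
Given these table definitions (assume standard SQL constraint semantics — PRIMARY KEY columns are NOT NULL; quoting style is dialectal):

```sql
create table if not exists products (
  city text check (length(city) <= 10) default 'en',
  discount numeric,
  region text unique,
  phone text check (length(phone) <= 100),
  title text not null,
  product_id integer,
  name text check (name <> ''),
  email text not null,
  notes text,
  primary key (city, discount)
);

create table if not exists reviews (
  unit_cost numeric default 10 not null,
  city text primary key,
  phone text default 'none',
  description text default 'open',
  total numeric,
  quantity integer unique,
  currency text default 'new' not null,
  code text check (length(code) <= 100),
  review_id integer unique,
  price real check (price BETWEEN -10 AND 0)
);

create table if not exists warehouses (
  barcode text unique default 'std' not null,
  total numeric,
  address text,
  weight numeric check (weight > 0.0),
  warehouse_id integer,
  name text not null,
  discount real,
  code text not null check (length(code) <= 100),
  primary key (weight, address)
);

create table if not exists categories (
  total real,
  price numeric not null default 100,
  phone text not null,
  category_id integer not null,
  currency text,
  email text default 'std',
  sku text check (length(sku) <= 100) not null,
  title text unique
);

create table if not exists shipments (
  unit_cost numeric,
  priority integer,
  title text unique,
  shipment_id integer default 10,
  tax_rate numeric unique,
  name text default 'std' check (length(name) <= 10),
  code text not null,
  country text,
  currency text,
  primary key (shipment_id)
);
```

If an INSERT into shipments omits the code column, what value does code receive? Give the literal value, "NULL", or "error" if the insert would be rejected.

code has no DEFAULT clause.
Omitting it would insert NULL, but it is declared NOT NULL, so the INSERT fails.

error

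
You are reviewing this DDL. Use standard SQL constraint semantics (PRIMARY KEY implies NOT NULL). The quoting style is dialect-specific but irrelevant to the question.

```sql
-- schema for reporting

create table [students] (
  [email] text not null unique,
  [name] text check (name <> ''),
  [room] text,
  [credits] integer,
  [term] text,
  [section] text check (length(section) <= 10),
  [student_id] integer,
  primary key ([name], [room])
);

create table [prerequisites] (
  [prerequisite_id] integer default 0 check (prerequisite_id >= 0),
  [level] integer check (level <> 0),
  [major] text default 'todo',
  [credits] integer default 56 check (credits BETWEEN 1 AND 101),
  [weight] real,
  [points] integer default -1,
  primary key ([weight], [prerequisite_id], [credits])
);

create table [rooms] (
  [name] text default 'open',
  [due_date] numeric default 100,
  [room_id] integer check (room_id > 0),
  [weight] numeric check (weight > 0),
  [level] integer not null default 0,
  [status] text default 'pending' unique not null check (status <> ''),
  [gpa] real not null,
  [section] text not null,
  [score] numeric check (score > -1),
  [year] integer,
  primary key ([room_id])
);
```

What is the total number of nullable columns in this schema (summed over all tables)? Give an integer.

students: 4 nullable (credits, term, section, student_id — PK (name, room) and explicit NOT NULL columns excluded).
prerequisites: 3 nullable (level, major, points — PK (weight, prerequisite_id, credits) and explicit NOT NULL columns excluded).
rooms: 5 nullable (name, due_date, weight, score, year — PK (room_id) and explicit NOT NULL columns excluded).
Total: 4 + 3 + 5 = 12.

12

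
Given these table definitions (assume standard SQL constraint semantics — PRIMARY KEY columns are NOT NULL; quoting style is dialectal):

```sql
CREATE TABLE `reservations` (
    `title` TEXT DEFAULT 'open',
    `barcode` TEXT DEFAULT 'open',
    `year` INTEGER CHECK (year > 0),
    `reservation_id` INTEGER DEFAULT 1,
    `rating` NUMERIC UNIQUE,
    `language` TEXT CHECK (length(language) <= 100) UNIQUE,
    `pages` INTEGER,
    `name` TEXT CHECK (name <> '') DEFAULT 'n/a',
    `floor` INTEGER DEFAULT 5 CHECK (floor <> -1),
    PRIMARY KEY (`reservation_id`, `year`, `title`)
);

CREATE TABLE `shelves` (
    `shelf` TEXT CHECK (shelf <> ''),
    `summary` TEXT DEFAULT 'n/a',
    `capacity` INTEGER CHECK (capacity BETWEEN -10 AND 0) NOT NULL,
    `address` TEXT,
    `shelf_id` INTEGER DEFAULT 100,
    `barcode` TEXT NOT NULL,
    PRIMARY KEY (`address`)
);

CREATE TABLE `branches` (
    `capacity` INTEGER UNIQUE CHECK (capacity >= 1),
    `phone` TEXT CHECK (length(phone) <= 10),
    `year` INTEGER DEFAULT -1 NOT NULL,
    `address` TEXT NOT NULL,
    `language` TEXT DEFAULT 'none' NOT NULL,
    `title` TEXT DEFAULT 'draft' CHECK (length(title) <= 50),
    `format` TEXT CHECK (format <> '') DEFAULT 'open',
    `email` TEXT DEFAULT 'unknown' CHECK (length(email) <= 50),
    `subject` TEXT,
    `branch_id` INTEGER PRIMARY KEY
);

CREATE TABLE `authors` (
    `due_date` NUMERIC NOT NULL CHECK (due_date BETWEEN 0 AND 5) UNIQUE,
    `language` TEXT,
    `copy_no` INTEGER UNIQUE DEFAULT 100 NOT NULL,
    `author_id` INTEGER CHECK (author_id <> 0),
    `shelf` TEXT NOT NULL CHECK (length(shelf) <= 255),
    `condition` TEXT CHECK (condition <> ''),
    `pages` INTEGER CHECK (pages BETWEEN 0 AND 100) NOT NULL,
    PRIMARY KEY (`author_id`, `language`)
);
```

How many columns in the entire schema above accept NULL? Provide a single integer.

reservations: 6 nullable (barcode, rating, language, pages, name, floor — PK (reservation_id, year, title) and explicit NOT NULL columns excluded).
shelves: 3 nullable (shelf, summary, shelf_id — PK (address) and explicit NOT NULL columns excluded).
branches: 6 nullable (capacity, phone, title, format, email, subject — PK (branch_id) and explicit NOT NULL columns excluded).
authors: 1 nullable (condition — PK (author_id, language) and explicit NOT NULL columns excluded).
Total: 6 + 3 + 6 + 1 = 16.

16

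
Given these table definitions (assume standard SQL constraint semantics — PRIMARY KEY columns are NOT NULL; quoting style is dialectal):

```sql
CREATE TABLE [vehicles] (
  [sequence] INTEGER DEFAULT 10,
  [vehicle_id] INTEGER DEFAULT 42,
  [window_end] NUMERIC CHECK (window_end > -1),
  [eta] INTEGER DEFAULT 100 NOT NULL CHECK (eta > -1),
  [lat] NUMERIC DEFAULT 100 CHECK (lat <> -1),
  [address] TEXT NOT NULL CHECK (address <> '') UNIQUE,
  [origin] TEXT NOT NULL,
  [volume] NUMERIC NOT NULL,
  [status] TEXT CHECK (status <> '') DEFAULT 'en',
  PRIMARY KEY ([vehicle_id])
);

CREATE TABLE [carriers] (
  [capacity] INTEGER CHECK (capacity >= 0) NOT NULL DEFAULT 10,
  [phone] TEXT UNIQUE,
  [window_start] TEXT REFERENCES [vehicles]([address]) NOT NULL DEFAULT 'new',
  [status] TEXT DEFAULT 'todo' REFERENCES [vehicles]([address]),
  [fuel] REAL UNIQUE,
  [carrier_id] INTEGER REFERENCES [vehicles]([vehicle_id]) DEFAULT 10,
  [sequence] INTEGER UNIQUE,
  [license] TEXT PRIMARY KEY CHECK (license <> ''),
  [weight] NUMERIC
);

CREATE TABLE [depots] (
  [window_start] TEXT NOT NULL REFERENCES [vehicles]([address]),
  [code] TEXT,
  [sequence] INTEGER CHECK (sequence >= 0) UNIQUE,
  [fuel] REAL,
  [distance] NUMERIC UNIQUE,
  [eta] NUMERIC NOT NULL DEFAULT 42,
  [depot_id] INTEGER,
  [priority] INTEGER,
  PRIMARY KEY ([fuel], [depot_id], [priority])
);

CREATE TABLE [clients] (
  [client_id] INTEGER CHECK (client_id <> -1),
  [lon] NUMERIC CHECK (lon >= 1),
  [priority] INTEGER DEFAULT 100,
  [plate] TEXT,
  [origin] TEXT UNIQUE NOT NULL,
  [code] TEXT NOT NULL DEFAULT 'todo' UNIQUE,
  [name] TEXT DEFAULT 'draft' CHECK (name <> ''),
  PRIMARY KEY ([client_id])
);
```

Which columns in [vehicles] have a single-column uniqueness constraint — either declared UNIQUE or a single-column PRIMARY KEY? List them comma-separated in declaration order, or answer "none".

vehicle_id, address

- sequence: no UNIQUE or single-column PK constraint.
- vehicle_id: single-column PRIMARY KEY → unique.
- window_end: no UNIQUE or single-column PK constraint.
- eta: no UNIQUE or single-column PK constraint.
- lat: no UNIQUE or single-column PK constraint.
- address: declared UNIQUE → unique.
- origin: no UNIQUE or single-column PK constraint.
- volume: no UNIQUE or single-column PK constraint.
- status: no UNIQUE or single-column PK constraint.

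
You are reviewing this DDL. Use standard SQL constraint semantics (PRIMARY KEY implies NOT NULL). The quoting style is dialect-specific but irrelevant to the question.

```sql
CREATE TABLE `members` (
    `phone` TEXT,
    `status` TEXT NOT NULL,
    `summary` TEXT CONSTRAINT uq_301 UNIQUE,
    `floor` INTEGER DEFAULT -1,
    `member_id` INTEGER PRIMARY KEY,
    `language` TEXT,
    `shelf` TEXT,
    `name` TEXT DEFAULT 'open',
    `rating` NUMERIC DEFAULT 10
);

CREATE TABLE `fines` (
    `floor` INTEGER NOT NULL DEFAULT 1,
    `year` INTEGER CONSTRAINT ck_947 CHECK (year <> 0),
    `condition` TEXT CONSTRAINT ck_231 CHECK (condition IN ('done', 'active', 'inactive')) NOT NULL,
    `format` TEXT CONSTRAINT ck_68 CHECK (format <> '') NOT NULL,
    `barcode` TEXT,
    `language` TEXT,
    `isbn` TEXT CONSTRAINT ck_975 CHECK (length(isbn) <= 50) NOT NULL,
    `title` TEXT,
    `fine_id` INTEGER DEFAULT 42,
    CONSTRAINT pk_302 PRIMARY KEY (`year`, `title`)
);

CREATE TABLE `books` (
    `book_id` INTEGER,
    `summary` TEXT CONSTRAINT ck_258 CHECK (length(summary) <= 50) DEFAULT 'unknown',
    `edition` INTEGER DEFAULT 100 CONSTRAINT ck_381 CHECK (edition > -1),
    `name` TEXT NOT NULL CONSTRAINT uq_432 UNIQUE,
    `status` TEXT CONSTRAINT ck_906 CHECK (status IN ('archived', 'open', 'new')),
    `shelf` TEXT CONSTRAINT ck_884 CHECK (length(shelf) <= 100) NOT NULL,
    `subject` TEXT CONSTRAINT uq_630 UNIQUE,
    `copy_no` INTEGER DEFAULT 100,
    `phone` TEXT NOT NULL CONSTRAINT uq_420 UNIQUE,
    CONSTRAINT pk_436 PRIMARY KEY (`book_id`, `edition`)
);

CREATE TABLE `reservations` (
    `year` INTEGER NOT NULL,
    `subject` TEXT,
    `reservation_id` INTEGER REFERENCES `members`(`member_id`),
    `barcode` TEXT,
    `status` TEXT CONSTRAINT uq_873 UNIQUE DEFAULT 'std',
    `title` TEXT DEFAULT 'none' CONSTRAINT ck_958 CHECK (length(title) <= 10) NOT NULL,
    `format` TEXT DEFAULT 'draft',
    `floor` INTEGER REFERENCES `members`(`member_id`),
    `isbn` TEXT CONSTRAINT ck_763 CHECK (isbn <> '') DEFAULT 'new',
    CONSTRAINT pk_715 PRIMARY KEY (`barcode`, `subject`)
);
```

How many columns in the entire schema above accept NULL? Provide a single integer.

members: 7 nullable (phone, summary, floor, language, shelf, name, rating — PK (member_id) and explicit NOT NULL columns excluded).
fines: 3 nullable (barcode, language, fine_id — PK (year, title) and explicit NOT NULL columns excluded).
books: 4 nullable (summary, status, subject, copy_no — PK (book_id, edition) and explicit NOT NULL columns excluded).
reservations: 5 nullable (reservation_id, status, format, floor, isbn — PK (barcode, subject) and explicit NOT NULL columns excluded).
Total: 7 + 3 + 4 + 5 = 19.

19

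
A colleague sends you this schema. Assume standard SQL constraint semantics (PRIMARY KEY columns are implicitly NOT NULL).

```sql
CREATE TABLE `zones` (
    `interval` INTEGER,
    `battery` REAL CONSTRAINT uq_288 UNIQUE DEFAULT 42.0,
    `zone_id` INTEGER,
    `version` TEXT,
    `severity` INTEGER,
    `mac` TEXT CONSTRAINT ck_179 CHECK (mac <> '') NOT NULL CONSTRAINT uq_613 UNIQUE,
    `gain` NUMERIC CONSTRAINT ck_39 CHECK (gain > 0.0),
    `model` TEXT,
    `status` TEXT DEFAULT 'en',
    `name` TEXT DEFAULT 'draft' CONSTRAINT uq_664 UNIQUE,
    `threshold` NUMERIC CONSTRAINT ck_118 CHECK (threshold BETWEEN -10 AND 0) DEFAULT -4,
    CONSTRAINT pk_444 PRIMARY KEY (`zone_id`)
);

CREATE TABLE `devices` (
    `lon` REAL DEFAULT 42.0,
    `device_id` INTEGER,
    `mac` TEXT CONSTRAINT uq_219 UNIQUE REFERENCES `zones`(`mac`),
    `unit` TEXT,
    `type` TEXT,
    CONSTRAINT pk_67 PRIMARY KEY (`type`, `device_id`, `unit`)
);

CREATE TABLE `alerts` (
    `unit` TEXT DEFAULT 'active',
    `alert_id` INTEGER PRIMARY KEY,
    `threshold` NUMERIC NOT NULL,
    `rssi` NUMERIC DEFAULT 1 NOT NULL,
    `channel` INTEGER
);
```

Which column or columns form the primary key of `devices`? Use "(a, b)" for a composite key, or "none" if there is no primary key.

A table-level PRIMARY KEY clause names 3 columns: type, device_id, unit.
This is a composite key — the combination is unique, not each column individually.

(type, device_id, unit)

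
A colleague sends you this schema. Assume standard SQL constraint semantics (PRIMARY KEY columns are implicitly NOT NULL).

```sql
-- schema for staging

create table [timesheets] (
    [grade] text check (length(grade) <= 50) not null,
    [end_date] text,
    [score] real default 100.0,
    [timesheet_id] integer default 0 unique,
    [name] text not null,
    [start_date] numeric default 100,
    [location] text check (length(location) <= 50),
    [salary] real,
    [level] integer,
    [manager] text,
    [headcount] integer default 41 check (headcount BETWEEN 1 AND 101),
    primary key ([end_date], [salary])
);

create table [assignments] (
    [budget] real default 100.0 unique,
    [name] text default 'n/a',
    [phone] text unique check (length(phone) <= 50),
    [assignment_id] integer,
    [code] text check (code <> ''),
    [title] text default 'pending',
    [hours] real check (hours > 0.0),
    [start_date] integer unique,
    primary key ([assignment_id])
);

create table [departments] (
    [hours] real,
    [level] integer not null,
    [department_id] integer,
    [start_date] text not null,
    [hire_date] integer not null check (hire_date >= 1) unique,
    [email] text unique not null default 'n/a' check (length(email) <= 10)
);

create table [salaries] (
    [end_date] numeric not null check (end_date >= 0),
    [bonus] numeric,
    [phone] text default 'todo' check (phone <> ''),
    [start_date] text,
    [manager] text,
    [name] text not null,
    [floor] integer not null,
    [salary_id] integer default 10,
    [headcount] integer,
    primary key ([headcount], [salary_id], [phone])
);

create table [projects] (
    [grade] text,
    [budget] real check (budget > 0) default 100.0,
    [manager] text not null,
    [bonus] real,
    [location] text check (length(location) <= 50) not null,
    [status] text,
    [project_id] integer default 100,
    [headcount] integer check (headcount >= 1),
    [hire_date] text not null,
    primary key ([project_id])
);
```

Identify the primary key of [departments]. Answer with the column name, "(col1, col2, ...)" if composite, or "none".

No column is declared PRIMARY KEY inline, and there is no table-level PRIMARY KEY clause in departments.

none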